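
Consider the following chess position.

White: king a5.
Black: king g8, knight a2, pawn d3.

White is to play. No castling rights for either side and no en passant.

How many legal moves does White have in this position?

White to move; king on a5.
In check: no.
Legal moves: Kb6, Ka6, Kb5, Ka4.
Count: 4.

4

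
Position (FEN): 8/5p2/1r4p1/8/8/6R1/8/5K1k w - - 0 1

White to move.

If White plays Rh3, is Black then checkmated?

yes

After Rh3: black king on h1; in check: yes, from the white rook on h3.
King squares — g1: attacked by Kf1; g2: attacked by Kf1; h2: attacked by Rh3.
Black has no legal moves → checkmate.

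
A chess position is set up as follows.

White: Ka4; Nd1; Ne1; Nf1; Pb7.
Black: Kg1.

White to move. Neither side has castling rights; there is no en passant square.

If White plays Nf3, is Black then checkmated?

no

After Nf3: black king on g1; in check: yes, from the white knight on f3.
Black has 3 legal replies: Kg2, Kh1, Kxf1.
In check but a legal move exists → not checkmate.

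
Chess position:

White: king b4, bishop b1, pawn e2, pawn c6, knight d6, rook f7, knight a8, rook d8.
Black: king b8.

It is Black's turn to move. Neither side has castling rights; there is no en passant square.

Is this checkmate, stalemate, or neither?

Black to move; black king on b8.
In check: yes, from the white rook on d8.
King squares — a7: attacked by Rf7; b7: attacked by Pc6; c7: attacked by Rf7; a8: attacked by Rd8; c8: attacked by Nd6.
Legal moves for Black: none.
In check with no legal moves → checkmate.

checkmate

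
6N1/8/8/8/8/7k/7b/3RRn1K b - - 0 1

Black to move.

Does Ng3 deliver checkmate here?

yes

After Ng3: white king on h1; in check: yes, from the black knight on g3.
King squares — g1: attacked by Bh2; g2: attacked by Kh3; h2: attacked by Kh3.
White has no legal moves → checkmate.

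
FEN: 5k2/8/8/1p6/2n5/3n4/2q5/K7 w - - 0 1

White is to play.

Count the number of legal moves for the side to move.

White to move; king on a1.
In check: no.
Legal moves: none.
Count: 0.

0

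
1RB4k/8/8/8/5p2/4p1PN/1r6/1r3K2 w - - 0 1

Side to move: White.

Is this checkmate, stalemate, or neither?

White to move; white king on f1.
In check: yes, from the black rook on b1.
King squares — e1: attacked by Rb1; g1: attacked by Rb1; e2: attacked by Rb2; f2: attacked by Rb2; g2: attacked by Rb2.
Legal moves for White: none.
In check with no legal moves → checkmate.

checkmate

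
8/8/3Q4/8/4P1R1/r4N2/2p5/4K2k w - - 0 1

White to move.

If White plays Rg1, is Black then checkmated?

yes

After Rg1: black king on h1; in check: yes, from the white rook on g1.
King squares — g1: attacked by Nf3; g2: attacked by Rg1; h2: attacked by Nf3.
Black has no legal moves → checkmate.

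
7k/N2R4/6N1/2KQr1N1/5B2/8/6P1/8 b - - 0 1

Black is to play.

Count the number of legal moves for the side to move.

Black to move; king on h8.
In check: yes, from the white knight on g6.
Legal moves: none.
Count: 0.

0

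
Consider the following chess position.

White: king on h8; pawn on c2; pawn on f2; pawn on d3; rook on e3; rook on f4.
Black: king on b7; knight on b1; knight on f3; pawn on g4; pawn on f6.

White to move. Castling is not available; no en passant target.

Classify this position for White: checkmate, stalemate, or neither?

White to move; white king on h8.
In check: no.
Legal moves for White include: Kg8, Kh7, Kg7, Rxf6, Rf5, Rxg4, Rfe4, Rd4, Rc4, Rb4+, Ra4, Rfxf3, Re8, Re7+, Re6, Re5, Ree4, Rexf3, ... (list truncated; more exist).
White has legal moves and is not in check → neither.

neither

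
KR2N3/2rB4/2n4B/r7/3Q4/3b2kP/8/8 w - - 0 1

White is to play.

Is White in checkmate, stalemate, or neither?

neither

White to move; white king on a8.
In check: yes, from the black rook on a5.
King squares — a7: attacked by Ra5; b7: attacked by Rc7; b8: own rook.
Legal moves for White: Qa7.
White is in check but has 1 legal move → neither.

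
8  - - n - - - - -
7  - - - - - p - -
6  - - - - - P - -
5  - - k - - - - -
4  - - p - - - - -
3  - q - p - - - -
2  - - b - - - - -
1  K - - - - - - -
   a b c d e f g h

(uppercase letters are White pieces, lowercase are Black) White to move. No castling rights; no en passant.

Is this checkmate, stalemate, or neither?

White to move; white king on a1.
In check: no.
King squares — b1: attacked by Bc2; a2: attacked by Qb3; b2: attacked by Qb3.
Legal moves for White: none.
Not in check and no legal moves → stalemate.

stalemate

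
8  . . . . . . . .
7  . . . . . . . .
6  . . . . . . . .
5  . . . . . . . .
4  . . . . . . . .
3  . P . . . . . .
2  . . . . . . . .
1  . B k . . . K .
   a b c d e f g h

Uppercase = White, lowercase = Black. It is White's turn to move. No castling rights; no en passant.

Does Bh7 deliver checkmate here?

no

After Bh7: black king on c1; in check: no.
Black is not in check, so this cannot be checkmate.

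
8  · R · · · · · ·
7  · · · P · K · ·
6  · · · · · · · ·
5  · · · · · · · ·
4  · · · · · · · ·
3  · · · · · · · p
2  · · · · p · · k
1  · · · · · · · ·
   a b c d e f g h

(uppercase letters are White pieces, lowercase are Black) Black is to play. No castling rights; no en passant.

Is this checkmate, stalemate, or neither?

Black to move; black king on h2.
In check: no.
Legal moves for Black: Kg3, Kg2, Kh1, Kg1, e1=Q, e1=R, e1=B, e1=N.
Black has 8 legal moves and is not in check → neither.

neither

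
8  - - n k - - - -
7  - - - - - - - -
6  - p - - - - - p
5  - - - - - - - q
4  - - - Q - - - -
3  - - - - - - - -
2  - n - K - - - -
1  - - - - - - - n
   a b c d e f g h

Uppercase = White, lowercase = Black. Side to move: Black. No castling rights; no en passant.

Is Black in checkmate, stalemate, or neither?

neither

Black to move; black king on d8.
In check: yes, from the white queen on d4.
King squares — c7: available; d7: attacked by Qd4; e7: available; c8: own knight; e8: available.
Legal moves for Black: Ke8, Ke7, Kc7, Nd6, Qd5.
Black is in check but has 5 legal moves → neither.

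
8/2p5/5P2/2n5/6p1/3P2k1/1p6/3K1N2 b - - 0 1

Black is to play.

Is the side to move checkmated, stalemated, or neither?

neither

Black to move; black king on g3.
In check: yes, from the white knight on f1.
King squares — f2: available; g2: available; h2: attacked by Nf1; f3: available; h3: available; f4: available; g4: own pawn; h4: available.
Legal moves for Black: Kh4, Kf4, Kh3, Kf3, Kg2, Kf2.
Black is in check but has 6 legal moves → neither.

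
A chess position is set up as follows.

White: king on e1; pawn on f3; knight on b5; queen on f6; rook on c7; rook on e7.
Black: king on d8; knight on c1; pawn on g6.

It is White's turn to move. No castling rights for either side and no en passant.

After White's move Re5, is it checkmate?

yes

After Re5: black king on d8; in check: yes, from the white queen on f6.
King squares — c7: attacked by Nb5; d7: attacked by Rc7; e7: attacked by Re5; c8: attacked by Rc7; e8: attacked by Re5.
Black has no legal moves → checkmate.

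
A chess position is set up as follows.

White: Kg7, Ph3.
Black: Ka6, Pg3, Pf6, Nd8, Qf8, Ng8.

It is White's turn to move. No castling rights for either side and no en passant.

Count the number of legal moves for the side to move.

White to move; king on g7.
In check: yes, from the black queen on f8.
Legal moves: Kh8, Kxf8, Kh7, Kg6.
Count: 4.

4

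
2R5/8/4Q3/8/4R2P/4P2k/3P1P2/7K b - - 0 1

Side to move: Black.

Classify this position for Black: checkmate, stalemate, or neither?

checkmate

Black to move; black king on h3.
In check: yes, from the white queen on e6.
King squares — g2: attacked by Kh1; h2: attacked by Kh1; g3: attacked by Pf2; g4: attacked by Re4; h4: attacked by Re4.
Legal moves for Black: none.
In check with no legal moves → checkmate.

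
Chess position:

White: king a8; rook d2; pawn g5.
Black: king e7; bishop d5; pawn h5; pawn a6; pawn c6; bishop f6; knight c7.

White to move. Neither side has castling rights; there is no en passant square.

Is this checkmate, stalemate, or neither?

White to move; white king on a8.
In check: yes, from the black knight on c7.
King squares — a7: available; b7: available; b8: available.
Legal moves for White: Kb8, Kb7, Ka7.
White is in check but has 3 legal moves → neither.

neither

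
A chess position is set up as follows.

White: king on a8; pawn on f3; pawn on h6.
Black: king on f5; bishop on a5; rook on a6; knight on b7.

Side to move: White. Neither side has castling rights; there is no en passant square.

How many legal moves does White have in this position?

White to move; king on a8.
In check: yes, from the black rook on a6.
Legal moves: Kb8, Kxb7.
Count: 2.

2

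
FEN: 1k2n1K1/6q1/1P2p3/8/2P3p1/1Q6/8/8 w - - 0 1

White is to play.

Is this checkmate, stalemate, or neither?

checkmate

White to move; white king on g8.
In check: yes, from the black queen on g7.
King squares — f7: attacked by Qg7; g7: attacked by Ne8; h7: attacked by Qg7; f8: attacked by Qg7; h8: attacked by Qg7.
Legal moves for White: none.
In check with no legal moves → checkmate.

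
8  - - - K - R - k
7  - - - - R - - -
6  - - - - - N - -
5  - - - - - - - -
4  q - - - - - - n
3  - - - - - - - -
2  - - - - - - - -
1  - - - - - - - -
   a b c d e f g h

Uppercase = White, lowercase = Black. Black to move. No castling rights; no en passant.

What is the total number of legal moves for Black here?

Black to move; king on h8.
In check: yes, from the white rook on f8.
Legal moves: none.
Count: 0.

0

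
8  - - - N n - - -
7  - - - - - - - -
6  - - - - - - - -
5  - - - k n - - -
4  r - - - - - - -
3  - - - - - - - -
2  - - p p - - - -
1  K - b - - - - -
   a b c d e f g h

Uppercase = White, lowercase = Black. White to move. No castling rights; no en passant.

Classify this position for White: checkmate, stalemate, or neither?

checkmate

White to move; white king on a1.
In check: yes, from the black rook on a4.
King squares — b1: attacked by Pc2; a2: attacked by Ra4; b2: attacked by Bc1.
Legal moves for White: none.
In check with no legal moves → checkmate.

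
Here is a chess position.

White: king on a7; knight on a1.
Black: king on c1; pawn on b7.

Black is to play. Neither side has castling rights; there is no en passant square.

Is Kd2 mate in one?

After Kd2: white king on a7; in check: no.
White is not in check, so this cannot be checkmate.

no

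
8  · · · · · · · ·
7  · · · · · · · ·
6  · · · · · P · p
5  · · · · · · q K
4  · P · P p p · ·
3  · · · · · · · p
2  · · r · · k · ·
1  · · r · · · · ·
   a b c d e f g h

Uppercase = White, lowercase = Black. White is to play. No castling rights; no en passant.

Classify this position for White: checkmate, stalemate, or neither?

checkmate

White to move; white king on h5.
In check: yes, from the black queen on g5.
King squares — g4: attacked by Qg5; h4: attacked by Qg5; g5: attacked by Ph6; g6: attacked by Qg5; h6: attacked by Qg5.
Legal moves for White: none.
In check with no legal moves → checkmate.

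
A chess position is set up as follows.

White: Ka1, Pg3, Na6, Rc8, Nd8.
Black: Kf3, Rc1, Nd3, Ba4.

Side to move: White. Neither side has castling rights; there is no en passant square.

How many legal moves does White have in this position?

White to move; king on a1.
In check: yes, from the black rook on c1.
Legal moves: Ka2, Rxc1.
Count: 2.

2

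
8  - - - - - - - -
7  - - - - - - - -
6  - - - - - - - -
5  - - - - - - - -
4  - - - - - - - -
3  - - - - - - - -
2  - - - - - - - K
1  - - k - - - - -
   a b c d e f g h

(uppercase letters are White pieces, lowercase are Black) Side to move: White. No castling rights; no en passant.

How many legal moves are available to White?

White to move; king on h2.
In check: no.
Legal moves: Kh3, Kg3, Kg2, Kh1, Kg1.
Count: 5.

5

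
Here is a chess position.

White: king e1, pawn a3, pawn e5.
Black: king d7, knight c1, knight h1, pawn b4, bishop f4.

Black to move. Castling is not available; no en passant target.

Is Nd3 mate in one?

no

After Nd3: white king on e1; in check: yes, from the black knight on d3.
White has 3 legal replies: Ke2, Kf1, Kd1.
In check but a legal move exists → not checkmate.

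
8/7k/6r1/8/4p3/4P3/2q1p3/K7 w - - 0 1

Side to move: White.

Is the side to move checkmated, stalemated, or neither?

stalemate

White to move; white king on a1.
In check: no.
King squares — b1: attacked by Qc2; a2: attacked by Qc2; b2: attacked by Qc2.
Legal moves for White: none.
Not in check and no legal moves → stalemate.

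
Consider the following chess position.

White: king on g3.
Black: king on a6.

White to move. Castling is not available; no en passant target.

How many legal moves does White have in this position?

8

White to move; king on g3.
In check: no.
Legal moves: Kh4, Kg4, Kf4, Kh3, Kf3, Kh2, Kg2, Kf2.
Count: 8.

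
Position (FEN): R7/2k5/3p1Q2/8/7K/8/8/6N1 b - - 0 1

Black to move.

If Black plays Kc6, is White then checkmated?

no

After Kc6: white king on h4; in check: no.
White is not in check, so this cannot be checkmate.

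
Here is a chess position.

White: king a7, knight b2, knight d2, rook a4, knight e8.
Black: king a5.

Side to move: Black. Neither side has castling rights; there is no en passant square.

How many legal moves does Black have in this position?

1

Black to move; king on a5.
In check: yes, from the white rook on a4.
Legal moves: Kb5.
Count: 1.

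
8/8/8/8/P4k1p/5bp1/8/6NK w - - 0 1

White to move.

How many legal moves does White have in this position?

White to move; king on h1.
In check: yes, from the black bishop on f3.
Legal moves: Nxf3.
Count: 1.

1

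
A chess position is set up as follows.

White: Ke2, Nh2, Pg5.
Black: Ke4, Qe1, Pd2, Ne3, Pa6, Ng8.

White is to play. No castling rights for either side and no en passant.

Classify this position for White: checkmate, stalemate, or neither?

White to move; white king on e2.
In check: yes, from the black queen on e1.
King squares — d1: attacked by Qe1; e1: attacked by Pd2; f1: attacked by Qe1; d2: attacked by Qe1; f2: attacked by Qe1; d3: attacked by Ke4; e3: attacked by Qe1; f3: attacked by Ke4.
Legal moves for White: none.
In check with no legal moves → checkmate.

checkmate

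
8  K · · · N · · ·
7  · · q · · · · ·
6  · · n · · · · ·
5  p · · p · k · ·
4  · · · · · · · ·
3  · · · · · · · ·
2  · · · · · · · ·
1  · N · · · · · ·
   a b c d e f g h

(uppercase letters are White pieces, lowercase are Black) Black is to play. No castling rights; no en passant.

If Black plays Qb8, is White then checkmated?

yes

After Qb8: white king on a8; in check: yes, from the black queen on b8.
King squares — a7: attacked by Nc6; b7: attacked by Qb8; b8: attacked by Nc6.
White has no legal moves → checkmate.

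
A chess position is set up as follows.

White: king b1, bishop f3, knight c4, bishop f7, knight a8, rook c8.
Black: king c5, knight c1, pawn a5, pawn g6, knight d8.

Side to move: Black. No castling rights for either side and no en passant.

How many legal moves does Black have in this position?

4

Black to move; king on c5.
In check: yes, from the white rook on c8.
Legal moves: Kb5, Kd4, Kb4, Nc6.
Count: 4.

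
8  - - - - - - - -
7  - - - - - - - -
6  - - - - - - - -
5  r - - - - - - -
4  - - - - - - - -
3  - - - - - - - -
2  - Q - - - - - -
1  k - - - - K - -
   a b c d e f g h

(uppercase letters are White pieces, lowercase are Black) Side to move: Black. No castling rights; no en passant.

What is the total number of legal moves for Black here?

Black to move; king on a1.
In check: yes, from the white queen on b2.
Legal moves: Kxb2.
Count: 1.

1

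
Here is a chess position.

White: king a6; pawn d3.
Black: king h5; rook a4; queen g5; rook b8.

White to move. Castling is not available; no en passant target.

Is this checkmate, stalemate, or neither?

checkmate

White to move; white king on a6.
In check: yes, from the black rook on a4.
King squares — a5: attacked by Ra4; b5: attacked by Qg5; b6: attacked by Rb8; a7: attacked by Ra4; b7: attacked by Rb8.
Legal moves for White: none.
In check with no legal moves → checkmate.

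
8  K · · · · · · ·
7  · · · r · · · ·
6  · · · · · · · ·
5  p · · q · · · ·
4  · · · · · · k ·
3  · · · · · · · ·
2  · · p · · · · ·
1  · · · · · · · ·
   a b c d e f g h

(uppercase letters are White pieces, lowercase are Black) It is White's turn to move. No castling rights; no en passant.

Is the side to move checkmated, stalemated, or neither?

neither

White to move; white king on a8.
In check: yes, from the black queen on d5.
Legal moves for White: Kb8.
White is in check but has 1 legal move → neither.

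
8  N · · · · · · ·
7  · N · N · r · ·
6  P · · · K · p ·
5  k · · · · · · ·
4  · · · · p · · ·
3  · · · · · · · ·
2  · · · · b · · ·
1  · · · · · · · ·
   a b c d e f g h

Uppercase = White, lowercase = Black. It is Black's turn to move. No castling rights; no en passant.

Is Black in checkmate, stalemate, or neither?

Black to move; black king on a5.
In check: yes, from the white knight on b7.
King squares — a4: available; b4: available; b5: available; a6: available; b6: attacked by Nd7.
Legal moves for Black: Kxa6, Kb5, Kb4, Ka4.
Black is in check but has 4 legal moves → neither.

neither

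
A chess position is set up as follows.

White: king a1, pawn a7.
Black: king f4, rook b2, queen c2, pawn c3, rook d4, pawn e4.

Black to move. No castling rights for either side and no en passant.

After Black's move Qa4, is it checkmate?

After Qa4: white king on a1; in check: yes, from the black queen on a4.
King squares — b1: attacked by Rb2; a2: attacked by Rb2; b2: attacked by Pc3.
White has no legal moves → checkmate.

yes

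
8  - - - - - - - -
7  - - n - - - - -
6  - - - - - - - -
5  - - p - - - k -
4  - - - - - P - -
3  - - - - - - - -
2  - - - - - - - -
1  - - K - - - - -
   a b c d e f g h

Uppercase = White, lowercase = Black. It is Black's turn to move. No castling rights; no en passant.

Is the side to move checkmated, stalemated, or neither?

Black to move; black king on g5.
In check: yes, from the white pawn on f4.
Legal moves for Black: Kh6, Kg6, Kf6, Kh5, Kf5, Kh4, Kg4, Kxf4.
Black is in check but has 8 legal moves → neither.

neither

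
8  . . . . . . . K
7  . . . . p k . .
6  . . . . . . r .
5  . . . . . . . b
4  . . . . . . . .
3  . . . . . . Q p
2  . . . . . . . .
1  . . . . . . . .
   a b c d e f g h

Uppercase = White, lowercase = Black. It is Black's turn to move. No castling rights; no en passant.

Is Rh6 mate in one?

After Rh6: white king on h8; in check: yes, from the black rook on h6.
King squares — g7: attacked by Kf7; h7: attacked by Rh6; g8: attacked by Kf7.
White has no legal moves → checkmate.

yes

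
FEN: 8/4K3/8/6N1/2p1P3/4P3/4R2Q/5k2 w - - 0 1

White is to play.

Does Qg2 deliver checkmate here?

yes

After Qg2: black king on f1; in check: yes, from the white queen on g2.
King squares — e1: attacked by Re2; g1: attacked by Qg2; e2: attacked by Qg2; f2: attacked by Re2; g2: attacked by Re2.
Black has no legal moves → checkmate.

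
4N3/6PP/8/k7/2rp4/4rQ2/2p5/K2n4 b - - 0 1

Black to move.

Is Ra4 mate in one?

yes

After Ra4: white king on a1; in check: yes, from the black rook on a4.
King squares — b1: attacked by Pc2; a2: attacked by Ra4; b2: attacked by Nd1.
White has no legal moves → checkmate.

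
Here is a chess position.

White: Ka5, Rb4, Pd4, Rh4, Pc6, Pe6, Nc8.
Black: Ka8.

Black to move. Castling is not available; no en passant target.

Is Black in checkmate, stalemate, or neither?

stalemate

Black to move; black king on a8.
In check: no.
King squares — a7: attacked by Nc8; b7: attacked by Rb4; b8: attacked by Rb4.
Legal moves for Black: none.
Not in check and no legal moves → stalemate.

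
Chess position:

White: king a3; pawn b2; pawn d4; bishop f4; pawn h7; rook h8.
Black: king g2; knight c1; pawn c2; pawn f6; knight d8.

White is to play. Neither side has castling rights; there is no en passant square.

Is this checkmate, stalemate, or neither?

neither

White to move; white king on a3.
In check: no.
Legal moves for White include: Rg8+, Rf8, Re8, Rxd8, Bb8, Bc7, Bh6, Bd6, Bg5, Be5, Bg3, Be3, Bh2, Bd2, Bxc1, Kb4, Ka4, d5, ... (list truncated; more exist).
White has legal moves and is not in check → neither.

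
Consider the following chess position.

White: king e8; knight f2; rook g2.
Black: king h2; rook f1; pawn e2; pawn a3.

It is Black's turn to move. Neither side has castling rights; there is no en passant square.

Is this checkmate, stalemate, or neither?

Black to move; black king on h2.
In check: yes, from the white rook on g2.
Legal moves for Black: Kxg2.
Black is in check but has 1 legal move → neither.

neither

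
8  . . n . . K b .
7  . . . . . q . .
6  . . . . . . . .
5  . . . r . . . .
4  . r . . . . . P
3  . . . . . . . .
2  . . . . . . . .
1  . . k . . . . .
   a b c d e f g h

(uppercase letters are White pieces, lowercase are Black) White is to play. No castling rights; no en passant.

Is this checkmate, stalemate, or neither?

checkmate

White to move; white king on f8.
In check: yes, from the black queen on f7.
King squares — e7: attacked by Qf7; f7: attacked by Bg8; g7: attacked by Qf7; e8: attacked by Qf7; g8: attacked by Qf7.
Legal moves for White: none.
In check with no legal moves → checkmate.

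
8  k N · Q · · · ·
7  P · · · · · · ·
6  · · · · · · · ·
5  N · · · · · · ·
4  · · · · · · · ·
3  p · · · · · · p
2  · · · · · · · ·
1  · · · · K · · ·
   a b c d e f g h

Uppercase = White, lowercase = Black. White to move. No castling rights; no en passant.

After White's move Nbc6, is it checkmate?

yes

After Nbc6: black king on a8; in check: yes, from the white queen on d8.
King squares — a7: attacked by Nc6; b7: attacked by Na5; b8: attacked by Nc6.
Black has no legal moves → checkmate.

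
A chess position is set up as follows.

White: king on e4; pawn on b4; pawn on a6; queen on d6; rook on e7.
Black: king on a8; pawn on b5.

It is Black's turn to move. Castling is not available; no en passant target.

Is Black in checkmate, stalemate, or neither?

stalemate

Black to move; black king on a8.
In check: no.
King squares — a7: attacked by Re7; b7: attacked by Pa6; b8: attacked by Qd6.
Legal moves for Black: none.
Not in check and no legal moves → stalemate.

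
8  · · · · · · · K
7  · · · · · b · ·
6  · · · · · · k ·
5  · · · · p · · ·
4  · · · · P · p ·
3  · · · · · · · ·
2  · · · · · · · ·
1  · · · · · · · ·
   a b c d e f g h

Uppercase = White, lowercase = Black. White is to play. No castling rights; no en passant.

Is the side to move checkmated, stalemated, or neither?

stalemate

White to move; white king on h8.
In check: no.
King squares — g7: attacked by Kg6; h7: attacked by Kg6; g8: attacked by Bf7.
Legal moves for White: none.
Not in check and no legal moves → stalemate.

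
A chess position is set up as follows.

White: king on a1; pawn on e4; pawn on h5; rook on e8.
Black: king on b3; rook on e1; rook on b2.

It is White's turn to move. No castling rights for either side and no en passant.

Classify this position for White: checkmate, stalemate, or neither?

White to move; white king on a1.
In check: yes, from the black rook on e1.
King squares — b1: attacked by Re1; a2: attacked by Rb2; b2: attacked by Kb3.
Legal moves for White: none.
In check with no legal moves → checkmate.

checkmate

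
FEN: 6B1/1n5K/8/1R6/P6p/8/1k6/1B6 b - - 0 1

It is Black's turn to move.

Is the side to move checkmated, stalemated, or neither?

Black to move; black king on b2.
In check: yes, from the white rook on b5.
King squares — a1: available; b1: attacked by Rb5; c1: available; a2: attacked by Bb1; c2: attacked by Bb1; a3: available; b3: attacked by Rb5; c3: available.
Legal moves for Black: Kc3, Ka3, Kc1, Ka1.
Black is in check but has 4 legal moves → neither.

neither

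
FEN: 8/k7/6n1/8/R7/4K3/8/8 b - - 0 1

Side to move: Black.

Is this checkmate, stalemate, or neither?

Black to move; black king on a7.
In check: yes, from the white rook on a4.
King squares — a6: attacked by Ra4; b6: available; b7: available; a8: attacked by Ra4; b8: available.
Legal moves for Black: Kb8, Kb7, Kb6.
Black is in check but has 3 legal moves → neither.

neither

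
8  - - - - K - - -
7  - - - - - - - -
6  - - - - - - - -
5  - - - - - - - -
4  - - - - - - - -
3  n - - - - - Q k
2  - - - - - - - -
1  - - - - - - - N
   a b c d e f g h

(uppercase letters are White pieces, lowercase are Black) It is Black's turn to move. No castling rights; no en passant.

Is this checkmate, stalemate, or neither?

checkmate

Black to move; black king on h3.
In check: yes, from the white queen on g3.
King squares — g2: attacked by Qg3; h2: attacked by Qg3; g3: attacked by Nh1; g4: attacked by Qg3; h4: attacked by Qg3.
Legal moves for Black: none.
In check with no legal moves → checkmate.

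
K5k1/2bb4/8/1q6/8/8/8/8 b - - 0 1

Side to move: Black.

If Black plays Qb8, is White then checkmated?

yes

After Qb8: white king on a8; in check: yes, from the black queen on b8.
King squares — a7: attacked by Qb8; b7: attacked by Qb8; b8: attacked by Bc7.
White has no legal moves → checkmate.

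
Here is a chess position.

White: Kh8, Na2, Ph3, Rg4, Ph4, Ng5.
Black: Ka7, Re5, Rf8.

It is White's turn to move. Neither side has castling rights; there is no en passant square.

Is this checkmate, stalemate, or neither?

neither

White to move; white king on h8.
In check: yes, from the black rook on f8.
Legal moves for White: Kh7, Kg7.
White is in check but has 2 legal moves → neither.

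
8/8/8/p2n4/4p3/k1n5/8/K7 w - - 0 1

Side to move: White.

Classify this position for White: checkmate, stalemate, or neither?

White to move; white king on a1.
In check: no.
King squares — b1: attacked by Nc3; a2: attacked by Ka3; b2: attacked by Ka3.
Legal moves for White: none.
Not in check and no legal moves → stalemate.

stalemate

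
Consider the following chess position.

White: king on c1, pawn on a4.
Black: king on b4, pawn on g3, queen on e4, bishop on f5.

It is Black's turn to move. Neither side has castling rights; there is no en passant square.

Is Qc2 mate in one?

After Qc2: white king on c1; in check: yes, from the black queen on c2.
King squares — b1: attacked by Qc2; d1: attacked by Qc2; b2: attacked by Qc2; c2: attacked by Bf5; d2: attacked by Qc2.
White has no legal moves → checkmate.

yes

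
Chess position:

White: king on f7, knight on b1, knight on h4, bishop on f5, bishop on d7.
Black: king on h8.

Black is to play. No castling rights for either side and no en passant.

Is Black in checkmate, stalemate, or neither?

Black to move; black king on h8.
In check: no.
King squares — g7: attacked by Kf7; h7: attacked by Bf5; g8: attacked by Kf7.
Legal moves for Black: none.
Not in check and no legal moves → stalemate.

stalemate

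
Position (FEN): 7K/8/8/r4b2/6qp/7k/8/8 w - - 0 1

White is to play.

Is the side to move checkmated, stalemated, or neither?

White to move; white king on h8.
In check: no.
King squares — g7: attacked by Qg4; h7: attacked by Bf5; g8: attacked by Qg4.
Legal moves for White: none.
Not in check and no legal moves → stalemate.

stalemate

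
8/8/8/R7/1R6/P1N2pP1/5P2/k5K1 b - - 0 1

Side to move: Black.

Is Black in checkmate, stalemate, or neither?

Black to move; black king on a1.
In check: no.
King squares — b1: attacked by Nc3; a2: attacked by Nc3; b2: attacked by Rb4.
Legal moves for Black: none.
Not in check and no legal moves → stalemate.

stalemate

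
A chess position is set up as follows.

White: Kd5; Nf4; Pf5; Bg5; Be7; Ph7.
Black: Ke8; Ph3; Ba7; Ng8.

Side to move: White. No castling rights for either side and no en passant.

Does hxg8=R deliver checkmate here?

After hxg8=R: black king on e8; in check: yes, from the white rook on g8.
Black has 2 legal replies: Kf7, Kd7.
In check but a legal move exists → not checkmate.

no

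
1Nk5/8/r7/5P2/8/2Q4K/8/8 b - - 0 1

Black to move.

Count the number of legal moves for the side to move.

4

Black to move; king on c8.
In check: yes, from the white queen on c3.
Legal moves: Kd8, Kxb8, Kb7, Rc6.
Count: 4.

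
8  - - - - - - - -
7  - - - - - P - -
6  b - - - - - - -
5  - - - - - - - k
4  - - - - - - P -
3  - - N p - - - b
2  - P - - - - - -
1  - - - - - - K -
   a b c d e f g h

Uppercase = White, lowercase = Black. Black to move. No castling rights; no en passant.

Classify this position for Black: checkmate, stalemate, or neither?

Black to move; black king on h5.
In check: yes, from the white pawn on g4.
King squares — g4: available; h4: available; g5: available; g6: available; h6: available.
Legal moves for Black: Kh6, Kg6, Kg5, Kh4, Kxg4, Bxg4.
Black is in check but has 6 legal moves → neither.

neither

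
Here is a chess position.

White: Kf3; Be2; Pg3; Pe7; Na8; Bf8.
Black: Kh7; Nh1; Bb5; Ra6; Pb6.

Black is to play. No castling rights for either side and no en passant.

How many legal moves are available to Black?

19

Black to move; king on h7.
In check: no.
Legal moves: Kh8, Kg8, Kg6, Rxa8, Ra7, Ra5, Ra4, Ra3+, Ra2, Ra1, Be8, Bd7, Bc6+, Bc4, Ba4, Bd3, Bxe2+, Nxg3, Nf2.
Count: 19.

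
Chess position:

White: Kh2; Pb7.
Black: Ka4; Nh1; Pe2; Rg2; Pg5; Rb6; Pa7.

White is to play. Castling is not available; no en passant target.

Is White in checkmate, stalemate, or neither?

neither

White to move; white king on h2.
In check: yes, from the black rook on g2.
King squares — g1: attacked by Rg2; h1: available; g2: available; g3: attacked by Nh1; h3: available.
Legal moves for White: Kh3, Kxg2, Kxh1.
White is in check but has 3 legal moves → neither.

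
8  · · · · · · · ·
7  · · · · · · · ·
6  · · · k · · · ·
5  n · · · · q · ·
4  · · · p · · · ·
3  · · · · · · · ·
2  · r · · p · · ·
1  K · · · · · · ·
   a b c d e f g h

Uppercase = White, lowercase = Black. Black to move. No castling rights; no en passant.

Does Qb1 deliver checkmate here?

yes

After Qb1: white king on a1; in check: yes, from the black queen on b1.
King squares — b1: attacked by Rb2; a2: attacked by Qb1; b2: attacked by Qb1.
White has no legal moves → checkmate.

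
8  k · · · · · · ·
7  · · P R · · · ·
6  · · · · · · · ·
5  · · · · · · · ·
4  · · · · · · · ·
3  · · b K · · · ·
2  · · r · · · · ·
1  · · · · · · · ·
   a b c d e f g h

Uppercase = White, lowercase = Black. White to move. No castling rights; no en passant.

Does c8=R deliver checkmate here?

yes

After c8=R: black king on a8; in check: yes, from the white rook on c8.
King squares — a7: attacked by Rd7; b7: attacked by Rd7; b8: attacked by Rc8.
Black has no legal moves → checkmate.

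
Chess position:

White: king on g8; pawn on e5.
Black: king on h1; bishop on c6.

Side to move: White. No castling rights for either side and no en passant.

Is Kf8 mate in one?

After Kf8: black king on h1; in check: no.
Black is not in check, so this cannot be checkmate.

no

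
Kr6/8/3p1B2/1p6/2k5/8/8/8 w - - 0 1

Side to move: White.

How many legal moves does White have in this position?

2

White to move; king on a8.
In check: yes, from the black rook on b8.
Legal moves: Kxb8, Ka7.
Count: 2.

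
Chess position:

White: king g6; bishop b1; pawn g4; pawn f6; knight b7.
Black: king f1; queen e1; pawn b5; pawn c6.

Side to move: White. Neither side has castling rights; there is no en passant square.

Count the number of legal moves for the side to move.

White to move; king on g6.
In check: no.
Legal moves: Nd8, Nd6, Nc5, Na5, Kh7, Kg7, Kf7, Kh6, Kh5, Kg5, Kf5, Bf5, Be4, Bd3+, Bc2, Ba2, f7, g5.
Count: 18.

18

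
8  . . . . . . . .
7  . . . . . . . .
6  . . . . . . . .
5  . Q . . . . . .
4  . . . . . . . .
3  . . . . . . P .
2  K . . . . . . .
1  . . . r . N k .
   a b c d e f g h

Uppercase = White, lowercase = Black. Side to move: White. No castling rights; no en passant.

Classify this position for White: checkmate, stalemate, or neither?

White to move; white king on a2.
In check: no.
Legal moves for White include: Qe8, Qb8, Qd7, Qb7, Qc6, Qb6+, Qa6, Qh5, Qg5, Qf5, Qe5, Qd5, Qc5+, Qa5, Qc4, Qb4, Qa4, Qd3, ... (list truncated; more exist).
White has legal moves and is not in check → neither.

neither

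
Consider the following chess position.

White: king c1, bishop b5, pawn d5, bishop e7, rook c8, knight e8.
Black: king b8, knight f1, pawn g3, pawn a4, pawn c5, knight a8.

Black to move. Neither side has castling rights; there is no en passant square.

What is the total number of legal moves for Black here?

3

Black to move; king on b8.
In check: yes, from the white rook on c8.
Legal moves: Kxc8, Kb7, Ka7.
Count: 3.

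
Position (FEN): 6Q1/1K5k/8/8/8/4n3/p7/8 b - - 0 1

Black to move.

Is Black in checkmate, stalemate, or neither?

neither

Black to move; black king on h7.
In check: yes, from the white queen on g8.
Legal moves for Black: Kxg8, Kh6.
Black is in check but has 2 legal moves → neither.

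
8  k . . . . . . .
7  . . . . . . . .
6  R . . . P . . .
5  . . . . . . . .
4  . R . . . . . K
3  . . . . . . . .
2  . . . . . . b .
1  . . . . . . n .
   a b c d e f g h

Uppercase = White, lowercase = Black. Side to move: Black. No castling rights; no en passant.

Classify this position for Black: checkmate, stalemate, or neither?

Black to move; black king on a8.
In check: yes, from the white rook on a6.
King squares — a7: attacked by Ra6; b7: attacked by Rb4; b8: attacked by Rb4.
Legal moves for Black: none.
In check with no legal moves → checkmate.

checkmate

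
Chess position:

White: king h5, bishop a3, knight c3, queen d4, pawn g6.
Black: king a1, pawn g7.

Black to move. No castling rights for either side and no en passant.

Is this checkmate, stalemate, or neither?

stalemate

Black to move; black king on a1.
In check: no.
King squares — b1: attacked by Nc3; a2: attacked by Nc3; b2: attacked by Ba3.
Legal moves for Black: none.
Not in check and no legal moves → stalemate.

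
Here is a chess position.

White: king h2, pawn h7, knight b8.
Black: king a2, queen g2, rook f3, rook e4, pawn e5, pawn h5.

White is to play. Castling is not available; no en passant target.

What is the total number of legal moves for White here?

1

White to move; king on h2.
In check: yes, from the black queen on g2.
Legal moves: Kxg2.
Count: 1.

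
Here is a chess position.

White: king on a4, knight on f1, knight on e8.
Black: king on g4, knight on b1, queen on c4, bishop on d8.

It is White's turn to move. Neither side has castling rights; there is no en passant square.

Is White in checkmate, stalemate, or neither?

White to move; white king on a4.
In check: yes, from the black queen on c4.
King squares — a3: attacked by Nb1; b3: attacked by Qc4; b4: attacked by Qc4; a5: attacked by Bd8; b5: attacked by Qc4.
Legal moves for White: none.
In check with no legal moves → checkmate.

checkmate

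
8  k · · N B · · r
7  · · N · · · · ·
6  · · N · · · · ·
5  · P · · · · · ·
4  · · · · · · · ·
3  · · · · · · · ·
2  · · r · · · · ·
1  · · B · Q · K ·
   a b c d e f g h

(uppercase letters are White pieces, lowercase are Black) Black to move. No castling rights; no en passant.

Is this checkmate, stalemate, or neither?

Black to move; black king on a8.
In check: yes, from the white knight on c7.
King squares — a7: attacked by Nc6; b7: attacked by Nd8; b8: attacked by Nc6.
Legal moves for Black: none.
In check with no legal moves → checkmate.

checkmate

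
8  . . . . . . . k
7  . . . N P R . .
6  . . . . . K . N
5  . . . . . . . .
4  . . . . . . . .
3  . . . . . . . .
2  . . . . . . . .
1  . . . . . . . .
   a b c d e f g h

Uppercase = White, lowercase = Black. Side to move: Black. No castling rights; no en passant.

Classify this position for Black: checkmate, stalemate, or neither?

Black to move; black king on h8.
In check: no.
King squares — g7: attacked by Kf6; h7: attacked by Rf7; g8: attacked by Nh6.
Legal moves for Black: none.
Not in check and no legal moves → stalemate.

stalemate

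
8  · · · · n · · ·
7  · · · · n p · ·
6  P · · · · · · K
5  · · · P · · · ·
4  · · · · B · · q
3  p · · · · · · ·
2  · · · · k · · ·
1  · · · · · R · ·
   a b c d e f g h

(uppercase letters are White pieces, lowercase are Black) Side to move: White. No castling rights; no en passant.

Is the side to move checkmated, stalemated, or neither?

White to move; white king on h6.
In check: yes, from the black queen on h4.
King squares — g5: attacked by Qh4; h5: attacked by Qh4; g6: attacked by Ne7; g7: attacked by Ne8; h7: attacked by Qh4.
Legal moves for White: none.
In check with no legal moves → checkmate.

checkmate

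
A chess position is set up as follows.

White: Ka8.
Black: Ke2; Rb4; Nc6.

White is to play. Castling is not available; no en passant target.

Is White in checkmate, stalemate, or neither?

stalemate

White to move; white king on a8.
In check: no.
King squares — a7: attacked by Nc6; b7: attacked by Rb4; b8: attacked by Rb4.
Legal moves for White: none.
Not in check and no legal moves → stalemate.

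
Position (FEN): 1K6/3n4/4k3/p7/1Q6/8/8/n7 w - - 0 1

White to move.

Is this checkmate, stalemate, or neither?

neither

White to move; white king on b8.
In check: yes, from the black knight on d7.
Legal moves for White: Kc8, Ka8, Kc7, Kb7, Ka7.
White is in check but has 5 legal moves → neither.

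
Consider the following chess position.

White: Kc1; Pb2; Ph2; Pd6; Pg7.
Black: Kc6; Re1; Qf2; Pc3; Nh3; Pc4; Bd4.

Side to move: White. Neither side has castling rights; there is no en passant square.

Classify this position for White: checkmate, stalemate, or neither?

White to move; white king on c1.
In check: yes, from the black rook on e1.
King squares — b1: attacked by Re1; d1: attacked by Re1; b2: own pawn; c2: attacked by Qf2; d2: attacked by Qf2.
Legal moves for White: none.
In check with no legal moves → checkmate.

checkmate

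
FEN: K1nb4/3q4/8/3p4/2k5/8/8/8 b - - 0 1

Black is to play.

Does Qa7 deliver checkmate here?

After Qa7: white king on a8; in check: yes, from the black queen on a7.
King squares — a7: attacked by Nc8; b7: attacked by Qa7; b8: attacked by Qa7.
White has no legal moves → checkmate.

yes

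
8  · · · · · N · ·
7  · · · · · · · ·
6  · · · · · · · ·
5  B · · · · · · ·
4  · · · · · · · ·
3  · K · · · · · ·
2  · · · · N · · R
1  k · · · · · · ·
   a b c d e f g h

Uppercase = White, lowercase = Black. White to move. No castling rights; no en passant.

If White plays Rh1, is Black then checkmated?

After Rh1: black king on a1; in check: yes, from the white rook on h1.
King squares — b1: attacked by Rh1; a2: attacked by Kb3; b2: attacked by Kb3.
Black has no legal moves → checkmate.

yes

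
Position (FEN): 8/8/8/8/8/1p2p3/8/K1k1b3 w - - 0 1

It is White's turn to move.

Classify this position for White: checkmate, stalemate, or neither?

stalemate

White to move; white king on a1.
In check: no.
King squares — b1: attacked by Kc1; a2: attacked by Pb3; b2: attacked by Kc1.
Legal moves for White: none.
Not in check and no legal moves → stalemate.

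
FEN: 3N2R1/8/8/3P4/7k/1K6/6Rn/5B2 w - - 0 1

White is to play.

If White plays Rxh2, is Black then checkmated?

yes

After Rxh2: black king on h4; in check: yes, from the white rook on h2.
King squares — g3: attacked by Rg8; h3: attacked by Bf1; g4: attacked by Rg8; g5: attacked by Rg8; h5: attacked by Rh2.
Black has no legal moves → checkmate.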